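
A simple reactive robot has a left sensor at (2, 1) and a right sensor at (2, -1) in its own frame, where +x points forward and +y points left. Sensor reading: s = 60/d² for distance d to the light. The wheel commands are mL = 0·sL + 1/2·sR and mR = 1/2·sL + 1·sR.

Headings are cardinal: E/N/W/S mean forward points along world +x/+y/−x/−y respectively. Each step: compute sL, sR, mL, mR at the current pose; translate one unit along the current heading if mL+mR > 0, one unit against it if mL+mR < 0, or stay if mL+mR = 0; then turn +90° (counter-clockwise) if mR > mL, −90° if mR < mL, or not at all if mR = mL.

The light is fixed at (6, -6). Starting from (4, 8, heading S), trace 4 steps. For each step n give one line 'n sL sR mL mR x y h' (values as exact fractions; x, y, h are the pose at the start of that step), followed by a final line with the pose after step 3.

0 12/29 20/51 10/51 886/1479 4 8 S
1 15/49 5/12 5/24 335/588 4 7 E
2 60/229 4/15 2/15 1366/3435 5 7 N
3 30/89 10/39 5/39 1475/3471 5 8 W
final 4 8 S

n=0: pose=(4,8,S); sL=12/29, sR=20/51; mL=10/51, mR=886/1479; mL+mR=392/493 → advance +1; mR−mL=596/1479 → turn +1·90°
n=1: pose=(4,7,E); sL=15/49, sR=5/12; mL=5/24, mR=335/588; mL+mR=305/392 → advance +1; mR−mL=425/1176 → turn +1·90°
n=2: pose=(5,7,N); sL=60/229, sR=4/15; mL=2/15, mR=1366/3435; mL+mR=608/1145 → advance +1; mR−mL=908/3435 → turn +1·90°
n=3: pose=(5,8,W); sL=30/89, sR=10/39; mL=5/39, mR=1475/3471; mL+mR=640/1157 → advance +1; mR−mL=1030/3471 → turn +1·90°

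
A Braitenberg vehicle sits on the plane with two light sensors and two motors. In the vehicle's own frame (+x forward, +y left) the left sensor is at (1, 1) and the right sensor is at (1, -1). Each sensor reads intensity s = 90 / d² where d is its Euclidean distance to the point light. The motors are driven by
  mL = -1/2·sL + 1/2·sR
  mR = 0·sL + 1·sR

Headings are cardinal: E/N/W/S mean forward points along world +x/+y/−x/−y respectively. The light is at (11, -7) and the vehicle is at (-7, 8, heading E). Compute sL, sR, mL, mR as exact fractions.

18/109 18/97 108/10573 18/97

left sensor world pos  = (-6, 9); dL² = 545
right sensor world pos = (-6, 7); dR² = 485
sL = 90/545 = 18/109
sR = 90/485 = 18/97
mL = -1/2·sL + 1/2·sR = 108/10573
mR = 0·sL + 1·sR = 18/97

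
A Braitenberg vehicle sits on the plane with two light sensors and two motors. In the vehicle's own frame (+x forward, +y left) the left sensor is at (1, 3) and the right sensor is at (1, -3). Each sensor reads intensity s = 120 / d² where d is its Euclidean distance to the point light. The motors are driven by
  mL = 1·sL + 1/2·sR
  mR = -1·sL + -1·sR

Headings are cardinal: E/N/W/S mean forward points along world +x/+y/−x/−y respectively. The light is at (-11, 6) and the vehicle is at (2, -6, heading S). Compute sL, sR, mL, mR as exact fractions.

24/85 120/269 11556/22865 -16656/22865

left sensor world pos  = (5, -7); dL² = 425
right sensor world pos = (-1, -7); dR² = 269
sL = 120/425 = 24/85
sR = 120/269 = 120/269
mL = 1·sL + 1/2·sR = 11556/22865
mR = -1·sL + -1·sR = -16656/22865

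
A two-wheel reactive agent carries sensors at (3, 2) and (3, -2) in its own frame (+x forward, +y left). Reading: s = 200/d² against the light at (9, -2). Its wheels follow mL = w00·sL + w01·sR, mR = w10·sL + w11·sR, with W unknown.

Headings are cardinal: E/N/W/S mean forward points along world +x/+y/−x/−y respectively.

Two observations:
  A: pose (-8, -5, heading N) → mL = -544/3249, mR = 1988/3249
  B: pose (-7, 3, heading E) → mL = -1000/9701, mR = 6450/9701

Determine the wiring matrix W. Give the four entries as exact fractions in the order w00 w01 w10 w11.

obs A: pose=(-8,-5,N) → sL=200/361, sR=8/9, mL=-544/3249, mR=1988/3249
obs B: pose=(-7,3,E) → sL=100/109, sR=100/89, mL=-1000/9701, mR=6450/9701
sensor matrix S = [[200/361, 8/9], [100/109, 100/89]]; det S = -6083200/31518549
solve [mL_A; mL_B] = S·[w00; w01] and [mR_A; mR_B] = S·[w10; w11]:
  w00 = 1/2, w01 = -1/2, w10 = -1/2, w11 = 1

1/2 -1/2 -1/2 1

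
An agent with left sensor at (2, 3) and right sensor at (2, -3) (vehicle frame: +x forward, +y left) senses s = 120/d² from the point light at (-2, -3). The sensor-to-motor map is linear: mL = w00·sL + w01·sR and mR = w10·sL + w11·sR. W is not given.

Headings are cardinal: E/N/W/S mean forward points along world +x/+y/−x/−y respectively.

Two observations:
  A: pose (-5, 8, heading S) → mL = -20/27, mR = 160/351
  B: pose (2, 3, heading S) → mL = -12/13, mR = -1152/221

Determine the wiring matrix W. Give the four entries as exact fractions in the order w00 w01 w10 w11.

obs A: pose=(-5,8,S) → sL=40/27, sR=40/39, mL=-20/27, mR=160/351
obs B: pose=(2,3,S) → sL=24/13, sR=120/17, mL=-12/13, mR=-1152/221
sensor matrix S = [[40/27, 40/39], [24/13, 120/17]]; det S = 221440/25857
solve [mL_A; mL_B] = S·[w00; w01] and [mR_A; mR_B] = S·[w10; w11]:
  w00 = -1/2, w01 = 0, w10 = 1, w11 = -1

-1/2 0 1 -1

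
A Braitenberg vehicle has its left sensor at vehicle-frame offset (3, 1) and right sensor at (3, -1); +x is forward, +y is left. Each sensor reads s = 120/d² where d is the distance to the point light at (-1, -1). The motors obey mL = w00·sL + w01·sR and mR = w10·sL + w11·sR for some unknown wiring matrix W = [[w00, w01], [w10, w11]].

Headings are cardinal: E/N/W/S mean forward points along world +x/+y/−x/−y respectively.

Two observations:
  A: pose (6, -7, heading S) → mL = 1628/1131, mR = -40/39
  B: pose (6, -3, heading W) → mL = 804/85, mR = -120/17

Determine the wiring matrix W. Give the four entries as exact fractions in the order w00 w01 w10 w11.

obs A: pose=(6,-7,S) → sL=24/29, sR=40/39, mL=1628/1131, mR=-40/39
obs B: pose=(6,-3,W) → sL=24/5, sR=120/17, mL=804/85, mR=-120/17
sensor matrix S = [[24/29, 40/39], [24/5, 120/17]]; det S = 5888/6409
solve [mL_A; mL_B] = S·[w00; w01] and [mR_A; mR_B] = S·[w10; w11]:
  w00 = 1/2, w01 = 1, w10 = 0, w11 = -1

1/2 1 0 -1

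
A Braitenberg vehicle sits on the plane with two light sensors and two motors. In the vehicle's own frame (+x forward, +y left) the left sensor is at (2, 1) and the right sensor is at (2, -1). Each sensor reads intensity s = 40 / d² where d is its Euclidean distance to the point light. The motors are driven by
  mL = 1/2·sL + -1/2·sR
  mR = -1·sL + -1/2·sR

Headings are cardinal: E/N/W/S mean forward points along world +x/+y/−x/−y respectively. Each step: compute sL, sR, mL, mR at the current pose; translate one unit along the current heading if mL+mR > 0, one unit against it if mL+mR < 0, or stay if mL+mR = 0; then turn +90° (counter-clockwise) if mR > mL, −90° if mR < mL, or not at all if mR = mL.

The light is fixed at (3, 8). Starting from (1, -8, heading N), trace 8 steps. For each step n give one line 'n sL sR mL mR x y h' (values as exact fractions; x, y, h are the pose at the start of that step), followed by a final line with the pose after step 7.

0 8/41 40/197 -32/8077 -2396/8077 1 -8 N
1 5/32 10/81 85/5184 -565/2592 1 -9 E
2 8/73 40/377 48/27521 -4476/27521 0 -9 S
3 20/157 4/25 -64/3925 -814/3925 0 -8 W
4 8/41 40/197 -32/8077 -2396/8077 1 -8 N
5 5/32 10/81 85/5184 -565/2592 1 -9 E
6 8/73 40/377 48/27521 -4476/27521 0 -9 S
7 20/157 4/25 -64/3925 -814/3925 0 -8 W
final 1 -8 N

n=0: pose=(1,-8,N); sL=8/41, sR=40/197; mL=-32/8077, mR=-2396/8077; mL+mR=-2428/8077 → advance -1; mR−mL=-12/41 → turn -1·90°
n=1: pose=(1,-9,E); sL=5/32, sR=10/81; mL=85/5184, mR=-565/2592; mL+mR=-1045/5184 → advance -1; mR−mL=-15/64 → turn -1·90°
n=2: pose=(0,-9,S); sL=8/73, sR=40/377; mL=48/27521, mR=-4476/27521; mL+mR=-4428/27521 → advance -1; mR−mL=-12/73 → turn -1·90°
n=3: pose=(0,-8,W); sL=20/157, sR=4/25; mL=-64/3925, mR=-814/3925; mL+mR=-878/3925 → advance -1; mR−mL=-30/157 → turn -1·90°
n=4: pose=(1,-8,N); sL=8/41, sR=40/197; mL=-32/8077, mR=-2396/8077; mL+mR=-2428/8077 → advance -1; mR−mL=-12/41 → turn -1·90°
n=5: pose=(1,-9,E); sL=5/32, sR=10/81; mL=85/5184, mR=-565/2592; mL+mR=-1045/5184 → advance -1; mR−mL=-15/64 → turn -1·90°
n=6: pose=(0,-9,S); sL=8/73, sR=40/377; mL=48/27521, mR=-4476/27521; mL+mR=-4428/27521 → advance -1; mR−mL=-12/73 → turn -1·90°
n=7: pose=(0,-8,W); sL=20/157, sR=4/25; mL=-64/3925, mR=-814/3925; mL+mR=-878/3925 → advance -1; mR−mL=-30/157 → turn -1·90°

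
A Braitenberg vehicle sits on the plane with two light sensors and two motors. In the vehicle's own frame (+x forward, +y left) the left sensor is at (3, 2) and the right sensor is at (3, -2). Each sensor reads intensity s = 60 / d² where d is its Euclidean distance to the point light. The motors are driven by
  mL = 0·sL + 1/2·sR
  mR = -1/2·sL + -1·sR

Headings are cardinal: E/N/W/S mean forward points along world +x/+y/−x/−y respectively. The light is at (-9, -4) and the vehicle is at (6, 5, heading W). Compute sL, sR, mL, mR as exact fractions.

60/193 12/53 6/53 -3906/10229

left sensor world pos  = (3, 3); dL² = 193
right sensor world pos = (3, 7); dR² = 265
sL = 60/193 = 60/193
sR = 60/265 = 12/53
mL = 0·sL + 1/2·sR = 6/53
mR = -1/2·sL + -1·sR = -3906/10229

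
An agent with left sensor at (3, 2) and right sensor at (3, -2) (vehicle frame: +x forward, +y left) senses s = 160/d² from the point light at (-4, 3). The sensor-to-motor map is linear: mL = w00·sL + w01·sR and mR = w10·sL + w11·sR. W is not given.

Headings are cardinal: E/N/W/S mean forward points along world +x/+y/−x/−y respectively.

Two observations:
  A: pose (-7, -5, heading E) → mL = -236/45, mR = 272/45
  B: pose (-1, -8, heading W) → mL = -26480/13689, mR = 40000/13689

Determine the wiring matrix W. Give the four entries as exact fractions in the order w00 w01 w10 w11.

-1 -1/2 1 1

obs A: pose=(-7,-5,E) → sL=40/9, sR=8/5, mL=-236/45, mR=272/45
obs B: pose=(-1,-8,W) → sL=160/169, sR=160/81, mL=-26480/13689, mR=40000/13689
sensor matrix S = [[40/9, 8/5], [160/169, 160/81]]; det S = 894976/123201
solve [mL_A; mL_B] = S·[w00; w01] and [mR_A; mR_B] = S·[w10; w11]:
  w00 = -1, w01 = -1/2, w10 = 1, w11 = 1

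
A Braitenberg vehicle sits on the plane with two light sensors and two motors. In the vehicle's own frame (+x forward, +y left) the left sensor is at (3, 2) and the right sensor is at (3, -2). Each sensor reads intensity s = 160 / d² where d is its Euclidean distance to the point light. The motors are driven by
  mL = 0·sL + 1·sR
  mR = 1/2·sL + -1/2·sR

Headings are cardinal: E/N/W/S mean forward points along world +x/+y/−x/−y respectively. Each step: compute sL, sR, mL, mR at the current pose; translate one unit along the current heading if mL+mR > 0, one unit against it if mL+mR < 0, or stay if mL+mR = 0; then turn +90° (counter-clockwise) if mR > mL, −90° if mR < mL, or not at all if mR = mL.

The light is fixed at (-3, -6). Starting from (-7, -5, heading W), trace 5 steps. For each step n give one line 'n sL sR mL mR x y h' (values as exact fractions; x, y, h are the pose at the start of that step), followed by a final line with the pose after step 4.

0 16/5 80/29 80/29 32/145 -7 -5 W
1 32/13 32/5 32/5 -128/65 -8 -5 N
2 8 40 40 -16 -8 -4 E
3 32 160/37 160/37 512/37 -7 -4 S
4 16 80 80 -32 -7 -5 E
final -6 -5 S

n=0: pose=(-7,-5,W); sL=16/5, sR=80/29; mL=80/29, mR=32/145; mL+mR=432/145 → advance +1; mR−mL=-368/145 → turn -1·90°
n=1: pose=(-8,-5,N); sL=32/13, sR=32/5; mL=32/5, mR=-128/65; mL+mR=288/65 → advance +1; mR−mL=-544/65 → turn -1·90°
n=2: pose=(-8,-4,E); sL=8, sR=40; mL=40, mR=-16; mL+mR=24 → advance +1; mR−mL=-56 → turn -1·90°
n=3: pose=(-7,-4,S); sL=32, sR=160/37; mL=160/37, mR=512/37; mL+mR=672/37 → advance +1; mR−mL=352/37 → turn +1·90°
n=4: pose=(-7,-5,E); sL=16, sR=80; mL=80, mR=-32; mL+mR=48 → advance +1; mR−mL=-112 → turn -1·90°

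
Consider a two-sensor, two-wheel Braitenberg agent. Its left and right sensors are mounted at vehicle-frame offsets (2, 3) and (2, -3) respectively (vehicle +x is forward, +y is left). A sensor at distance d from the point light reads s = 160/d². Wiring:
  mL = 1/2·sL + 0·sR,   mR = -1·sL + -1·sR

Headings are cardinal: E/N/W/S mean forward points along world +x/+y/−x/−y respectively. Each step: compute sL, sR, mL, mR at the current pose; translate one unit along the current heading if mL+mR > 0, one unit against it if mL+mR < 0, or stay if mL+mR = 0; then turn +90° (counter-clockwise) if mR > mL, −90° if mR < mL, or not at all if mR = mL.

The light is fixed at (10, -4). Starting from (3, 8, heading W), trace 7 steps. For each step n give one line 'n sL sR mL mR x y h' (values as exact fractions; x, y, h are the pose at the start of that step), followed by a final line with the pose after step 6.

n=0: pose=(3,8,W); sL=80/81, sR=80/153; mL=40/81, mR=-2080/1377; mL+mR=-1400/1377 → advance -1; mR−mL=-920/459 → turn -1·90°
n=1: pose=(4,8,N); sL=160/277, sR=32/41; mL=80/277, mR=-15424/11357; mL+mR=-12144/11357 → advance -1; mR−mL=-18704/11357 → turn -1·90°
n=2: pose=(4,7,E); sL=40/53, sR=2; mL=20/53, mR=-146/53; mL+mR=-126/53 → advance -1; mR−mL=-166/53 → turn -1·90°
n=3: pose=(3,7,S); sL=160/97, sR=160/181; mL=80/97, mR=-44480/17557; mL+mR=-30000/17557 → advance -1; mR−mL=-58960/17557 → turn -1·90°
n=4: pose=(3,8,W); sL=80/81, sR=80/153; mL=40/81, mR=-2080/1377; mL+mR=-1400/1377 → advance -1; mR−mL=-920/459 → turn -1·90°
n=5: pose=(4,8,N); sL=160/277, sR=32/41; mL=80/277, mR=-15424/11357; mL+mR=-12144/11357 → advance -1; mR−mL=-18704/11357 → turn -1·90°
n=6: pose=(4,7,E); sL=40/53, sR=2; mL=20/53, mR=-146/53; mL+mR=-126/53 → advance -1; mR−mL=-166/53 → turn -1·90°

0 80/81 80/153 40/81 -2080/1377 3 8 W
1 160/277 32/41 80/277 -15424/11357 4 8 N
2 40/53 2 20/53 -146/53 4 7 E
3 160/97 160/181 80/97 -44480/17557 3 7 S
4 80/81 80/153 40/81 -2080/1377 3 8 W
5 160/277 32/41 80/277 -15424/11357 4 8 N
6 40/53 2 20/53 -146/53 4 7 E
final 3 7 S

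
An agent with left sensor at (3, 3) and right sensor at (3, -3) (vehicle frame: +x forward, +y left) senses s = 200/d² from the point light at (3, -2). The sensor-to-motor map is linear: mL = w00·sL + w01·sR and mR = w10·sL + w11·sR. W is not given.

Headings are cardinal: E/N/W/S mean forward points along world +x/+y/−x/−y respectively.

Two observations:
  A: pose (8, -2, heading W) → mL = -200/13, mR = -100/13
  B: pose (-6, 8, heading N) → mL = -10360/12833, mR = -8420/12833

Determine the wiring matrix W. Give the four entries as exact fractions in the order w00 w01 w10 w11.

-1/2 -1/2 1/2 -1

obs A: pose=(8,-2,W) → sL=200/13, sR=200/13, mL=-200/13, mR=-100/13
obs B: pose=(-6,8,N) → sL=200/313, sR=40/41, mL=-10360/12833, mR=-8420/12833
sensor matrix S = [[200/13, 200/13], [200/313, 40/41]]; det S = 864000/166829
solve [mL_A; mL_B] = S·[w00; w01] and [mR_A; mR_B] = S·[w10; w11]:
  w00 = -1/2, w01 = -1/2, w10 = 1/2, w11 = -1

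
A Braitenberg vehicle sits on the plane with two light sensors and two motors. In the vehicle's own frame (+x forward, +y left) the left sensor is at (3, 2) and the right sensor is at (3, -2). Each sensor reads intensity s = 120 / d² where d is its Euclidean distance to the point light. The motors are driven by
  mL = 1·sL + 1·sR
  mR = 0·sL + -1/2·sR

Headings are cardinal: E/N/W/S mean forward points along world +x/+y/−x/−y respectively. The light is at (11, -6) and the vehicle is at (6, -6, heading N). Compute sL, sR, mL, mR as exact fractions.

left sensor world pos  = (4, -3); dL² = 58
right sensor world pos = (8, -3); dR² = 18
sL = 120/58 = 60/29
sR = 120/18 = 20/3
mL = 1·sL + 1·sR = 760/87
mR = 0·sL + -1/2·sR = -10/3

60/29 20/3 760/87 -10/3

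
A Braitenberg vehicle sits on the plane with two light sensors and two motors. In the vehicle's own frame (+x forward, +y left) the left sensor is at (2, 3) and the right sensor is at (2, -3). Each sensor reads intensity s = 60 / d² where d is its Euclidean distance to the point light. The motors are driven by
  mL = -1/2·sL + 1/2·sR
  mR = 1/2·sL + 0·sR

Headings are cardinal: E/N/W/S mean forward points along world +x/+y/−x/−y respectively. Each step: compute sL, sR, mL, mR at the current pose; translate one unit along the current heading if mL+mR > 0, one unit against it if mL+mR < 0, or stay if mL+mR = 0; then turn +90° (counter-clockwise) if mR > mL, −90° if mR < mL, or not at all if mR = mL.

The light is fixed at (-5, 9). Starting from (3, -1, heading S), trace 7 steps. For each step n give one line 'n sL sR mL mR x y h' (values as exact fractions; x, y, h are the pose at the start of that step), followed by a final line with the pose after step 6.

n=0: pose=(3,-1,S); sL=12/53, sR=60/169; mL=576/8957, mR=6/53; mL+mR=30/169 → advance +1; mR−mL=438/8957 → turn +1·90°
n=1: pose=(3,-2,E); sL=15/41, sR=15/74; mL=-495/6068, mR=15/82; mL+mR=15/148 → advance +1; mR−mL=1605/6068 → turn +1·90°
n=2: pose=(4,-2,N); sL=20/39, sR=4/15; mL=-8/65, mR=10/39; mL+mR=2/15 → advance +1; mR−mL=74/195 → turn +1·90°
n=3: pose=(4,-1,W); sL=30/109, sR=30/49; mL=900/5341, mR=15/109; mL+mR=15/49 → advance +1; mR−mL=-165/5341 → turn -1·90°
n=4: pose=(3,-1,N); sL=60/89, sR=12/37; mL=-576/3293, mR=30/89; mL+mR=6/37 → advance +1; mR−mL=1686/3293 → turn +1·90°
n=5: pose=(3,0,W); sL=1/3, sR=5/6; mL=1/4, mR=1/6; mL+mR=5/12 → advance +1; mR−mL=-1/12 → turn -1·90°
n=6: pose=(2,0,N); sL=12/13, sR=60/149; mL=-504/1937, mR=6/13; mL+mR=30/149 → advance +1; mR−mL=1398/1937 → turn +1·90°

0 12/53 60/169 576/8957 6/53 3 -1 S
1 15/41 15/74 -495/6068 15/82 3 -2 E
2 20/39 4/15 -8/65 10/39 4 -2 N
3 30/109 30/49 900/5341 15/109 4 -1 W
4 60/89 12/37 -576/3293 30/89 3 -1 N
5 1/3 5/6 1/4 1/6 3 0 W
6 12/13 60/149 -504/1937 6/13 2 0 N
final 2 1 W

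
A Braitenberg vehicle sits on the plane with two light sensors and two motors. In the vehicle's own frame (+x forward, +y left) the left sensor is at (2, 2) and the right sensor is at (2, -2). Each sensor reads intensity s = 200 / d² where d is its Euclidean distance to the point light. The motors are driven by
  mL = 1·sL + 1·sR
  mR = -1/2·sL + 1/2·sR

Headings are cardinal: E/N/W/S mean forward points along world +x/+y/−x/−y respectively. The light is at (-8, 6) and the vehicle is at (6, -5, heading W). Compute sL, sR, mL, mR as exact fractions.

left sensor world pos  = (4, -7); dL² = 313
right sensor world pos = (4, -3); dR² = 225
sL = 200/313 = 200/313
sR = 200/225 = 8/9
mL = 1·sL + 1·sR = 4304/2817
mR = -1/2·sL + 1/2·sR = 352/2817

200/313 8/9 4304/2817 352/2817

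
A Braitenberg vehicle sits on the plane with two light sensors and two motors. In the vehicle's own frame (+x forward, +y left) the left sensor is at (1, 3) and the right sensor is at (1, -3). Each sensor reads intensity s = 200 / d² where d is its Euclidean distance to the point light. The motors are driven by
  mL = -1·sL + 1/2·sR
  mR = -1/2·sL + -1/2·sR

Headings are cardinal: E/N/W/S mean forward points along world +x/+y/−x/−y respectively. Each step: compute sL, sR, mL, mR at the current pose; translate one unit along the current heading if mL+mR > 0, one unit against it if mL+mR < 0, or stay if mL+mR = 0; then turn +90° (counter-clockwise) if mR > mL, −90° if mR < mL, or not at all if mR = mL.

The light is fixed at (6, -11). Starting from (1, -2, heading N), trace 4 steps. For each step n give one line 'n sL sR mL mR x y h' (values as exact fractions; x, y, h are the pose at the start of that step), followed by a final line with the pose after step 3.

n=0: pose=(1,-2,N); sL=50/41, sR=25/13; mL=-275/1066, mR=-1675/1066; mL+mR=-75/41 → advance -1; mR−mL=-700/533 → turn -1·90°
n=1: pose=(1,-3,E); sL=200/137, sR=200/41; mL=5500/5617, mR=-17800/5617; mL+mR=-300/137 → advance -1; mR−mL=-23300/5617 → turn -1·90°
n=2: pose=(0,-3,S); sL=100/29, sR=20/13; mL=-1010/377, mR=-940/377; mL+mR=-150/29 → advance -1; mR−mL=70/377 → turn +1·90°
n=3: pose=(0,-2,E); sL=200/169, sR=200/61; mL=4700/10309, mR=-23000/10309; mL+mR=-300/169 → advance -1; mR−mL=-27700/10309 → turn -1·90°

0 50/41 25/13 -275/1066 -1675/1066 1 -2 N
1 200/137 200/41 5500/5617 -17800/5617 1 -3 E
2 100/29 20/13 -1010/377 -940/377 0 -3 S
3 200/169 200/61 4700/10309 -23000/10309 0 -2 E
final -1 -2 S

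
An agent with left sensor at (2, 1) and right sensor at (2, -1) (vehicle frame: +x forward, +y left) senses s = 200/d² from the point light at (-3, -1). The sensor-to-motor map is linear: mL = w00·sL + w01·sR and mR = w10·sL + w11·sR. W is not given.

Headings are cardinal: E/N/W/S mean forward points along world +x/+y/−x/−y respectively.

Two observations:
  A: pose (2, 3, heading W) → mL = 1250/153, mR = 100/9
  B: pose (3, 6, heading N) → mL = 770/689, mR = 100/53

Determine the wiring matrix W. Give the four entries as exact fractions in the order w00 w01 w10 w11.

obs A: pose=(2,3,W) → sL=100/9, sR=100/17, mL=1250/153, mR=100/9
obs B: pose=(3,6,N) → sL=100/53, sR=20/13, mL=770/689, mR=100/53
sensor matrix S = [[100/9, 100/17], [100/53, 20/13]]; det S = 632000/105417
solve [mL_A; mL_B] = S·[w00; w01] and [mR_A; mR_B] = S·[w10; w11]:
  w00 = 1, w01 = -1/2, w10 = 1, w11 = 0

1 -1/2 1 0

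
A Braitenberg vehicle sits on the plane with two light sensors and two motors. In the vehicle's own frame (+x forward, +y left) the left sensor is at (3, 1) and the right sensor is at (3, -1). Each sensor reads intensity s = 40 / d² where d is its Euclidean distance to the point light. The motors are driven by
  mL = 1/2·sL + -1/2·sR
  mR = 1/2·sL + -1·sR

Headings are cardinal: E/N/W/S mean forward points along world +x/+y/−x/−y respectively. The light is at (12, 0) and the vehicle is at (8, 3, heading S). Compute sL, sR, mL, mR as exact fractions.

40/9 8/5 64/45 28/45

left sensor world pos  = (9, 0); dL² = 9
right sensor world pos = (7, 0); dR² = 25
sL = 40/9 = 40/9
sR = 40/25 = 8/5
mL = 1/2·sL + -1/2·sR = 64/45
mR = 1/2·sL + -1·sR = 28/45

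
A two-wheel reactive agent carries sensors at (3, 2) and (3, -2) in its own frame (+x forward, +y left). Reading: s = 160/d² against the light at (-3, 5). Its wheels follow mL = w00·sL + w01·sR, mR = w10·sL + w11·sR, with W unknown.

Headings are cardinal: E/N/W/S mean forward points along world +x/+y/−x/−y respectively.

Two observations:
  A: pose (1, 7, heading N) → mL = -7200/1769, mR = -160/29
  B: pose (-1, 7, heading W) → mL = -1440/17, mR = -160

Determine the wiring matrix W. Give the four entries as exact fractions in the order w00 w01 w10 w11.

obs A: pose=(1,7,N) → sL=160/29, sR=160/61, mL=-7200/1769, mR=-160/29
obs B: pose=(-1,7,W) → sL=160, sR=160/17, mL=-1440/17, mR=-160
sensor matrix S = [[160/29, 160/61], [160, 160/17]]; det S = -11059200/30073
solve [mL_A; mL_B] = S·[w00; w01] and [mR_A; mR_B] = S·[w10; w11]:
  w00 = -1/2, w01 = -1/2, w10 = -1, w11 = 0

-1/2 -1/2 -1 0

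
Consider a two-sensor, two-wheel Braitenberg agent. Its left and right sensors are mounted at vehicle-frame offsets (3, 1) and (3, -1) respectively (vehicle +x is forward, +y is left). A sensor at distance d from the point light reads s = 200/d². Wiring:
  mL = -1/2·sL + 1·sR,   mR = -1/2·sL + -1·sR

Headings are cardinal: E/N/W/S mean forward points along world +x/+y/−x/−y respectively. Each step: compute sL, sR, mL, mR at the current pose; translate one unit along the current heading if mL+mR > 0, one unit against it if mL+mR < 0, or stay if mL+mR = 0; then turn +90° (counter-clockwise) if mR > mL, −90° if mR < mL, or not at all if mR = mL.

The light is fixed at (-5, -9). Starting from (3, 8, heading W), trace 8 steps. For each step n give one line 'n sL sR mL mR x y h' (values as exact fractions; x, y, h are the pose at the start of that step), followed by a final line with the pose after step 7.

0 200/281 200/349 21300/98069 -91100/98069 3 8 W
1 25/58 2/5 107/580 -357/580 4 8 N
2 200/433 200/369 49700/159777 -123500/159777 4 7 E
3 4/5 100/109 282/545 -718/545 3 7 S
4 200/281 200/349 21300/98069 -91100/98069 3 8 W
5 25/58 2/5 107/580 -357/580 4 8 N
6 200/433 200/369 49700/159777 -123500/159777 4 7 E
7 4/5 100/109 282/545 -718/545 3 7 S
final 3 8 W

n=0: pose=(3,8,W); sL=200/281, sR=200/349; mL=21300/98069, mR=-91100/98069; mL+mR=-200/281 → advance -1; mR−mL=-400/349 → turn -1·90°
n=1: pose=(4,8,N); sL=25/58, sR=2/5; mL=107/580, mR=-357/580; mL+mR=-25/58 → advance -1; mR−mL=-4/5 → turn -1·90°
n=2: pose=(4,7,E); sL=200/433, sR=200/369; mL=49700/159777, mR=-123500/159777; mL+mR=-200/433 → advance -1; mR−mL=-400/369 → turn -1·90°
n=3: pose=(3,7,S); sL=4/5, sR=100/109; mL=282/545, mR=-718/545; mL+mR=-4/5 → advance -1; mR−mL=-200/109 → turn -1·90°
n=4: pose=(3,8,W); sL=200/281, sR=200/349; mL=21300/98069, mR=-91100/98069; mL+mR=-200/281 → advance -1; mR−mL=-400/349 → turn -1·90°
n=5: pose=(4,8,N); sL=25/58, sR=2/5; mL=107/580, mR=-357/580; mL+mR=-25/58 → advance -1; mR−mL=-4/5 → turn -1·90°
n=6: pose=(4,7,E); sL=200/433, sR=200/369; mL=49700/159777, mR=-123500/159777; mL+mR=-200/433 → advance -1; mR−mL=-400/369 → turn -1·90°
n=7: pose=(3,7,S); sL=4/5, sR=100/109; mL=282/545, mR=-718/545; mL+mR=-4/5 → advance -1; mR−mL=-200/109 → turn -1·90°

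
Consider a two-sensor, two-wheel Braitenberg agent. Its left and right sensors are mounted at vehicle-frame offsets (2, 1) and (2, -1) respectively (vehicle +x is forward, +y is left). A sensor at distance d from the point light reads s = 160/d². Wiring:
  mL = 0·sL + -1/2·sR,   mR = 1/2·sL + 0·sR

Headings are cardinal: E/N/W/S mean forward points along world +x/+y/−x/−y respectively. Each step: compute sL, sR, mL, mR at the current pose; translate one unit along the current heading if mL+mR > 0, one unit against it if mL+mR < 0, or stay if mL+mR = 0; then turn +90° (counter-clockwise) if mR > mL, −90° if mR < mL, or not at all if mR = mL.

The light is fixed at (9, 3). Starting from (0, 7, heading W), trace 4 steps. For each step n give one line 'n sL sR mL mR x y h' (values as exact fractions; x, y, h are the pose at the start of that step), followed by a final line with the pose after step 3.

0 16/13 80/73 -40/73 8/13 0 7 W
1 32/17 32/25 -16/25 16/17 -1 7 S
2 2 40/17 -20/17 1 -1 6 E
3 160/169 32/25 -16/25 80/169 -2 6 N
final -2 5 W

n=0: pose=(0,7,W); sL=16/13, sR=80/73; mL=-40/73, mR=8/13; mL+mR=64/949 → advance +1; mR−mL=1104/949 → turn +1·90°
n=1: pose=(-1,7,S); sL=32/17, sR=32/25; mL=-16/25, mR=16/17; mL+mR=128/425 → advance +1; mR−mL=672/425 → turn +1·90°
n=2: pose=(-1,6,E); sL=2, sR=40/17; mL=-20/17, mR=1; mL+mR=-3/17 → advance -1; mR−mL=37/17 → turn +1·90°
n=3: pose=(-2,6,N); sL=160/169, sR=32/25; mL=-16/25, mR=80/169; mL+mR=-704/4225 → advance -1; mR−mL=4704/4225 → turn +1·90°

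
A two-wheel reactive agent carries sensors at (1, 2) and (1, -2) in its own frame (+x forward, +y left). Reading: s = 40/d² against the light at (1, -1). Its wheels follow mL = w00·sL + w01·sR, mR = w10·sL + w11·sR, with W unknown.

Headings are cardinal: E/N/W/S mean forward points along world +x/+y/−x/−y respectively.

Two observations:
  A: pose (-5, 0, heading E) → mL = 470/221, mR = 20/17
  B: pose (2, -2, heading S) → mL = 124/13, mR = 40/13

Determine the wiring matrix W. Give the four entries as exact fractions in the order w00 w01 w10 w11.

obs A: pose=(-5,0,E) → sL=20/17, sR=20/13, mL=470/221, mR=20/17
obs B: pose=(2,-2,S) → sL=40/13, sR=8, mL=124/13, mR=40/13
sensor matrix S = [[20/17, 20/13], [40/13, 8]]; det S = 13440/2873
solve [mL_A; mL_B] = S·[w00; w01] and [mR_A; mR_B] = S·[w10; w11]:
  w00 = 1/2, w01 = 1, w10 = 1, w11 = 0

1/2 1 1 0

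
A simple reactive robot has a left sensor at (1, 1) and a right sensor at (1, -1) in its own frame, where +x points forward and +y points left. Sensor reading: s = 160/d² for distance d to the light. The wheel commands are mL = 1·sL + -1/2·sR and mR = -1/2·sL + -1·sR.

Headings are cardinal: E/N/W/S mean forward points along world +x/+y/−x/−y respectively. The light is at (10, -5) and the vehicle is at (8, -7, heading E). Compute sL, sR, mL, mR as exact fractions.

80 16 72 -56

left sensor world pos  = (9, -6); dL² = 2
right sensor world pos = (9, -8); dR² = 10
sL = 160/2 = 80
sR = 160/10 = 16
mL = 1·sL + -1/2·sR = 72
mR = -1/2·sL + -1·sR = -56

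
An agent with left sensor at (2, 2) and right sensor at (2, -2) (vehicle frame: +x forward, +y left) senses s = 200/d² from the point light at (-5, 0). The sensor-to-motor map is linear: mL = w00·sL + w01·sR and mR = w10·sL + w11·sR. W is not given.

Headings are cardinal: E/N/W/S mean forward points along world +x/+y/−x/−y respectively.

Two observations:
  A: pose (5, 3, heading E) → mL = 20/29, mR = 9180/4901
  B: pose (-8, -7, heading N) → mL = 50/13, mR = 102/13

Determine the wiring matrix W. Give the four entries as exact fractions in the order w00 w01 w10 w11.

0 1/2 1 1/2

obs A: pose=(5,3,E) → sL=200/169, sR=40/29, mL=20/29, mR=9180/4901
obs B: pose=(-8,-7,N) → sL=4, sR=100/13, mL=50/13, mR=102/13
sensor matrix S = [[200/169, 40/29], [4, 100/13]]; det S = 228480/63713
solve [mL_A; mL_B] = S·[w00; w01] and [mR_A; mR_B] = S·[w10; w11]:
  w00 = 0, w01 = 1/2, w10 = 1, w11 = 1/2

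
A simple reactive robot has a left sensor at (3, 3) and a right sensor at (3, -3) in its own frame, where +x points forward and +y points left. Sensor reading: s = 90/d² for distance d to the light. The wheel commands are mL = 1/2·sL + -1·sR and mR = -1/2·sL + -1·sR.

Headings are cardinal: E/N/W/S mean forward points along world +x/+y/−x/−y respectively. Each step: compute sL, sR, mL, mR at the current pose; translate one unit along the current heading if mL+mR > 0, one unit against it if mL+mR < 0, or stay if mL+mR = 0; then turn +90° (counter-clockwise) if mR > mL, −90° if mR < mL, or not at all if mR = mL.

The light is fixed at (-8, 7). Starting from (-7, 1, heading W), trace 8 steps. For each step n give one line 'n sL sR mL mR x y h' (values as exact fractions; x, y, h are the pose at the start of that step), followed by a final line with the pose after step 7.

n=0: pose=(-7,1,W); sL=18/17, sR=90/13; mL=-1413/221, mR=-1647/221; mL+mR=-180/13 → advance -1; mR−mL=-18/17 → turn -1·90°
n=1: pose=(-6,1,N); sL=9, sR=45/17; mL=63/34, mR=-243/34; mL+mR=-90/17 → advance -1; mR−mL=-9 → turn -1·90°
n=2: pose=(-6,0,E); sL=90/41, sR=18/25; mL=387/1025, mR=-1863/1025; mL+mR=-36/25 → advance -1; mR−mL=-90/41 → turn -1·90°
n=3: pose=(-7,0,S); sL=45/58, sR=45/52; mL=-180/377, mR=-945/754; mL+mR=-45/26 → advance -1; mR−mL=-45/58 → turn -1·90°
n=4: pose=(-7,1,W); sL=18/17, sR=90/13; mL=-1413/221, mR=-1647/221; mL+mR=-180/13 → advance -1; mR−mL=-18/17 → turn -1·90°
n=5: pose=(-6,1,N); sL=9, sR=45/17; mL=63/34, mR=-243/34; mL+mR=-90/17 → advance -1; mR−mL=-9 → turn -1·90°
n=6: pose=(-6,0,E); sL=90/41, sR=18/25; mL=387/1025, mR=-1863/1025; mL+mR=-36/25 → advance -1; mR−mL=-90/41 → turn -1·90°
n=7: pose=(-7,0,S); sL=45/58, sR=45/52; mL=-180/377, mR=-945/754; mL+mR=-45/26 → advance -1; mR−mL=-45/58 → turn -1·90°

0 18/17 90/13 -1413/221 -1647/221 -7 1 W
1 9 45/17 63/34 -243/34 -6 1 N
2 90/41 18/25 387/1025 -1863/1025 -6 0 E
3 45/58 45/52 -180/377 -945/754 -7 0 S
4 18/17 90/13 -1413/221 -1647/221 -7 1 W
5 9 45/17 63/34 -243/34 -6 1 N
6 90/41 18/25 387/1025 -1863/1025 -6 0 E
7 45/58 45/52 -180/377 -945/754 -7 0 S
final -7 1 W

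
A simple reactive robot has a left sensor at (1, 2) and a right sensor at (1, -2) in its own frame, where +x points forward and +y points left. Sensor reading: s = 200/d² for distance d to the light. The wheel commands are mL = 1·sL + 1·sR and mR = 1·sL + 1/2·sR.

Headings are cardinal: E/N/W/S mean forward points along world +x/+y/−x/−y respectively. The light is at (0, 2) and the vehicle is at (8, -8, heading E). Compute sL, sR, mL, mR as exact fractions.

40/29 8/9 592/261 476/261

left sensor world pos  = (9, -6); dL² = 145
right sensor world pos = (9, -10); dR² = 225
sL = 200/145 = 40/29
sR = 200/225 = 8/9
mL = 1·sL + 1·sR = 592/261
mR = 1·sL + 1/2·sR = 476/261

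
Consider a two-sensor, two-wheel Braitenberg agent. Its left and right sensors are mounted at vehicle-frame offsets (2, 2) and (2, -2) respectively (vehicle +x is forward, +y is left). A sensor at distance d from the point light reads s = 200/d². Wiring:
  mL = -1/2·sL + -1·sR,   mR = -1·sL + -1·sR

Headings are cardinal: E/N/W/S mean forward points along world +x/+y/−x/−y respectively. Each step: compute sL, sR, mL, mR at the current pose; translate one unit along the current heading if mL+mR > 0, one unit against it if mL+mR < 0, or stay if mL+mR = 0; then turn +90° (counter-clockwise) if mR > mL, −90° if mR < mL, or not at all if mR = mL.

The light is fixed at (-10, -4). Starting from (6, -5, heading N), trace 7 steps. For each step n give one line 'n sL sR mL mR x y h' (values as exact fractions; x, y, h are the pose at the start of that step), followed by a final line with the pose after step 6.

n=0: pose=(6,-5,N); sL=200/197, sR=8/13; mL=-2876/2561, mR=-4176/2561; mL+mR=-7052/2561 → advance -1; mR−mL=-100/197 → turn -1·90°
n=1: pose=(6,-6,E); sL=50/81, sR=10/17; mL=-1235/1377, mR=-1660/1377; mL+mR=-965/459 → advance -1; mR−mL=-25/81 → turn -1·90°
n=2: pose=(5,-6,S); sL=40/61, sR=40/37; mL=-3180/2257, mR=-3920/2257; mL+mR=-7100/2257 → advance -1; mR−mL=-20/61 → turn -1·90°
n=3: pose=(5,-5,W); sL=100/89, sR=20/17; mL=-2630/1513, mR=-3480/1513; mL+mR=-6110/1513 → advance -1; mR−mL=-50/89 → turn -1·90°
n=4: pose=(6,-5,N); sL=200/197, sR=8/13; mL=-2876/2561, mR=-4176/2561; mL+mR=-7052/2561 → advance -1; mR−mL=-100/197 → turn -1·90°
n=5: pose=(6,-6,E); sL=50/81, sR=10/17; mL=-1235/1377, mR=-1660/1377; mL+mR=-965/459 → advance -1; mR−mL=-25/81 → turn -1·90°
n=6: pose=(5,-6,S); sL=40/61, sR=40/37; mL=-3180/2257, mR=-3920/2257; mL+mR=-7100/2257 → advance -1; mR−mL=-20/61 → turn -1·90°

0 200/197 8/13 -2876/2561 -4176/2561 6 -5 N
1 50/81 10/17 -1235/1377 -1660/1377 6 -6 E
2 40/61 40/37 -3180/2257 -3920/2257 5 -6 S
3 100/89 20/17 -2630/1513 -3480/1513 5 -5 W
4 200/197 8/13 -2876/2561 -4176/2561 6 -5 N
5 50/81 10/17 -1235/1377 -1660/1377 6 -6 E
6 40/61 40/37 -3180/2257 -3920/2257 5 -6 S
final 5 -5 W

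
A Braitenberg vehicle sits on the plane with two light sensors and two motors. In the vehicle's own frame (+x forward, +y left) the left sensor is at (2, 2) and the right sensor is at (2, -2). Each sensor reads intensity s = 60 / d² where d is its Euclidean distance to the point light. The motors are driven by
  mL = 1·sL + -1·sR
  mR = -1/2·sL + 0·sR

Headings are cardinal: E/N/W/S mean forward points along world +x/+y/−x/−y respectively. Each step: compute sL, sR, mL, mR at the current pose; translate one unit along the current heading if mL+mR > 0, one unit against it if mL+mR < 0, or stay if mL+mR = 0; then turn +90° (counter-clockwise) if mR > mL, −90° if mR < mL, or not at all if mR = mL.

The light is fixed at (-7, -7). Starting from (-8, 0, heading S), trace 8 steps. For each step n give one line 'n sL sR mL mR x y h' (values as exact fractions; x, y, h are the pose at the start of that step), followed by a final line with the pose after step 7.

n=0: pose=(-8,0,S); sL=30/13, sR=30/17; mL=120/221, mR=-15/13; mL+mR=-135/221 → advance -1; mR−mL=-375/221 → turn -1·90°
n=1: pose=(-8,1,W); sL=4/3, sR=60/109; mL=256/327, mR=-2/3; mL+mR=38/327 → advance +1; mR−mL=-158/109 → turn -1·90°
n=2: pose=(-9,1,N); sL=15/29, sR=3/5; mL=-12/145, mR=-15/58; mL+mR=-99/290 → advance -1; mR−mL=-51/290 → turn -1·90°
n=3: pose=(-9,0,E); sL=20/27, sR=12/5; mL=-224/135, mR=-10/27; mL+mR=-274/135 → advance -1; mR−mL=58/45 → turn +1·90°
n=4: pose=(-10,0,N); sL=30/53, sR=30/41; mL=-360/2173, mR=-15/53; mL+mR=-975/2173 → advance -1; mR−mL=-255/2173 → turn -1·90°
n=5: pose=(-10,-1,E); sL=12/13, sR=60/17; mL=-576/221, mR=-6/13; mL+mR=-678/221 → advance -1; mR−mL=474/221 → turn +1·90°
n=6: pose=(-11,-1,N); sL=3/5, sR=15/17; mL=-24/85, mR=-3/10; mL+mR=-99/170 → advance -1; mR−mL=-3/170 → turn -1·90°
n=7: pose=(-11,-2,E); sL=60/53, sR=60/13; mL=-2400/689, mR=-30/53; mL+mR=-2790/689 → advance -1; mR−mL=2010/689 → turn +1·90°

0 30/13 30/17 120/221 -15/13 -8 0 S
1 4/3 60/109 256/327 -2/3 -8 1 W
2 15/29 3/5 -12/145 -15/58 -9 1 N
3 20/27 12/5 -224/135 -10/27 -9 0 E
4 30/53 30/41 -360/2173 -15/53 -10 0 N
5 12/13 60/17 -576/221 -6/13 -10 -1 E
6 3/5 15/17 -24/85 -3/10 -11 -1 N
7 60/53 60/13 -2400/689 -30/53 -11 -2 E
final -12 -2 N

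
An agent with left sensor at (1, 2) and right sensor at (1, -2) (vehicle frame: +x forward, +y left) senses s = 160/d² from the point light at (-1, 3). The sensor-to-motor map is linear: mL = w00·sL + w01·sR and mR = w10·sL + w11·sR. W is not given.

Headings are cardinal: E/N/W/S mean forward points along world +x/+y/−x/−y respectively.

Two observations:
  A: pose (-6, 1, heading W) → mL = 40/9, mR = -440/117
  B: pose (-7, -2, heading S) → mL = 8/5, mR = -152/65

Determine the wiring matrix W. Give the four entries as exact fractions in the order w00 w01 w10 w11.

obs A: pose=(-6,1,W) → sL=40/13, sR=40/9, mL=40/9, mR=-440/117
obs B: pose=(-7,-2,S) → sL=40/13, sR=8/5, mL=8/5, mR=-152/65
sensor matrix S = [[40/13, 40/9], [40/13, 8/5]]; det S = -1024/117
solve [mL_A; mL_B] = S·[w00; w01] and [mR_A; mR_B] = S·[w10; w11]:
  w00 = 0, w01 = 1, w10 = -1/2, w11 = -1/2

0 1 -1/2 -1/2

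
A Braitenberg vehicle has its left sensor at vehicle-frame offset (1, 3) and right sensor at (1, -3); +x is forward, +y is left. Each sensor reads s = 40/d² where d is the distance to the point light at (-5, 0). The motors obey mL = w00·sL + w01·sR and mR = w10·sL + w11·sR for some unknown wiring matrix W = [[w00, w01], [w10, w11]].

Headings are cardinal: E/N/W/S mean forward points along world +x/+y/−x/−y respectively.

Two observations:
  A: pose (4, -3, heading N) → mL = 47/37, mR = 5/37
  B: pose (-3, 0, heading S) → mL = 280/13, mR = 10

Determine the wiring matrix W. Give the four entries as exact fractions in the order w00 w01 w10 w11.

1 1 0 1/2

obs A: pose=(4,-3,N) → sL=1, sR=10/37, mL=47/37, mR=5/37
obs B: pose=(-3,0,S) → sL=20/13, sR=20, mL=280/13, mR=10
sensor matrix S = [[1, 10/37], [20/13, 20]]; det S = 9420/481
solve [mL_A; mL_B] = S·[w00; w01] and [mR_A; mR_B] = S·[w10; w11]:
  w00 = 1, w01 = 1, w10 = 0, w11 = 1/2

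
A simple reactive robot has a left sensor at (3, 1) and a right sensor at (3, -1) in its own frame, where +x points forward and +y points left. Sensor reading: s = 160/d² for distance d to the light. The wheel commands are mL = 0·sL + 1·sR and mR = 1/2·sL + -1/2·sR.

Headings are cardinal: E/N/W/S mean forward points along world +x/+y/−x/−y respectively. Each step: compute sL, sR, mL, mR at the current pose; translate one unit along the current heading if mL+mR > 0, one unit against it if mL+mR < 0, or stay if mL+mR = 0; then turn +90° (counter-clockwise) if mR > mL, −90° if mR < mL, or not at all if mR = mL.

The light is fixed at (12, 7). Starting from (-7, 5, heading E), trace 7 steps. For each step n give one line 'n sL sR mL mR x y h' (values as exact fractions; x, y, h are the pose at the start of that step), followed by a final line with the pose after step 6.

n=0: pose=(-7,5,E); sL=160/257, sR=32/53; mL=32/53, mR=128/13621; mL+mR=8352/13621 → advance +1; mR−mL=-8096/13621 → turn -1·90°
n=1: pose=(-6,5,S); sL=80/157, sR=80/193; mL=80/193, mR=1440/30301; mL+mR=14000/30301 → advance +1; mR−mL=-11120/30301 → turn -1·90°
n=2: pose=(-6,4,W); sL=160/457, sR=32/89; mL=32/89, mR=-192/40673; mL+mR=14432/40673 → advance +1; mR−mL=-14816/40673 → turn -1·90°
n=3: pose=(-7,4,N); sL=2/5, sR=40/81; mL=40/81, mR=-19/405; mL+mR=181/405 → advance +1; mR−mL=-73/135 → turn -1·90°
n=4: pose=(-7,5,E); sL=160/257, sR=32/53; mL=32/53, mR=128/13621; mL+mR=8352/13621 → advance +1; mR−mL=-8096/13621 → turn -1·90°
n=5: pose=(-6,5,S); sL=80/157, sR=80/193; mL=80/193, mR=1440/30301; mL+mR=14000/30301 → advance +1; mR−mL=-11120/30301 → turn -1·90°
n=6: pose=(-6,4,W); sL=160/457, sR=32/89; mL=32/89, mR=-192/40673; mL+mR=14432/40673 → advance +1; mR−mL=-14816/40673 → turn -1·90°

0 160/257 32/53 32/53 128/13621 -7 5 E
1 80/157 80/193 80/193 1440/30301 -6 5 S
2 160/457 32/89 32/89 -192/40673 -6 4 W
3 2/5 40/81 40/81 -19/405 -7 4 N
4 160/257 32/53 32/53 128/13621 -7 5 E
5 80/157 80/193 80/193 1440/30301 -6 5 S
6 160/457 32/89 32/89 -192/40673 -6 4 W
final -7 4 N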